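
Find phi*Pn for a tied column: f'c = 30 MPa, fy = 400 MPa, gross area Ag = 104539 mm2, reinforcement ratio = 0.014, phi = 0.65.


Ast = rho * Ag = 0.014 * 104539 = 1463.546 mm2
phi*Pn = 0.65 * 0.80 * (0.85 * 30 * (104539 - 1463.546) + 400 * 1463.546) / 1000
= 1671.2 kN

1671.2


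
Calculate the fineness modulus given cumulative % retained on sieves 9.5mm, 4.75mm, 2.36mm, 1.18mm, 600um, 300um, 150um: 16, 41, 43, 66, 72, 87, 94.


FM = sum(cumulative % retained) / 100
= 419 / 100
= 4.19

4.19


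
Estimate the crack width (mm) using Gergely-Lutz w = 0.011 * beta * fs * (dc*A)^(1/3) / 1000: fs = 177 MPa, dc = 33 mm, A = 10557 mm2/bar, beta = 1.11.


w = 0.011 * beta * fs * (dc * A)^(1/3) / 1000
= 0.011 * 1.11 * 177 * (33 * 10557)^(1/3) / 1000
= 0.152 mm

0.152


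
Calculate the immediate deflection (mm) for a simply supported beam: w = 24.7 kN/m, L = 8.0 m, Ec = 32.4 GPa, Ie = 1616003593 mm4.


Convert: L = 8.0 m = 8000 mm, Ec = 32.4 GPa = 32400 MPa
delta = 5 * 24.7 * 8000^4 / (384 * 32400 * 1616003593)
= 25.16 mm

25.16


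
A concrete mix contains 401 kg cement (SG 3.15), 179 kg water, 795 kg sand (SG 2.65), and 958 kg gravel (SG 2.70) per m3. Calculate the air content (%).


Vol cement = 401 / (3.15 * 1000) = 0.127302 m3
Vol water = 179 / 1000 = 0.179 m3
Vol sand = 795 / (2.65 * 1000) = 0.3 m3
Vol gravel = 958 / (2.70 * 1000) = 0.354815 m3
Total solid + water volume = 0.961116 m3
Air = (1 - 0.961116) * 100 = 3.89%

3.89


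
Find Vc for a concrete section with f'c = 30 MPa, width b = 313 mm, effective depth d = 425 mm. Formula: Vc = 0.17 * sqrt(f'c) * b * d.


Vc = 0.17 * sqrt(30) * 313 * 425 / 1000
= 123.86 kN

123.86


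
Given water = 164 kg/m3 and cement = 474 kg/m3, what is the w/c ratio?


w/c = water / cement
w/c = 164 / 474 = 0.346

0.346


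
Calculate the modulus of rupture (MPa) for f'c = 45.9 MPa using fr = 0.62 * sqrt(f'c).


fr = 0.62 * sqrt(45.9)
= 4.2 MPa

4.2


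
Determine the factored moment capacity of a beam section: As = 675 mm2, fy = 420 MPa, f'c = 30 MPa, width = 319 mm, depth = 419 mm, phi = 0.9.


a = As * fy / (0.85 * f'c * b)
= 675 * 420 / (0.85 * 30 * 319)
= 34.8516 mm
Mn = As * fy * (d - a/2) / 10^6
= 113.8463 kN-m
phi*Mn = 0.9 * 113.8463 = 102.46 kN-m

102.46


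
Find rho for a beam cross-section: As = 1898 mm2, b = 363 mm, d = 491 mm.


rho = As / (b * d)
= 1898 / (363 * 491)
= 0.0106

0.0106


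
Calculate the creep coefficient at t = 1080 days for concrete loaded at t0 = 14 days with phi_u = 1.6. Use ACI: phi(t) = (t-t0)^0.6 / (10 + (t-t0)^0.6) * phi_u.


dt = 1080 - 14 = 1066
phi = 1066^0.6 / (10 + 1066^0.6) * 1.6
= 1.388

1.388


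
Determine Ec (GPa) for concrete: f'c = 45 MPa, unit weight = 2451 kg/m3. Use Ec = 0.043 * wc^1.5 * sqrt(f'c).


Ec = 0.043 * 2451^1.5 * sqrt(45) / 1000
= 35.0 GPa

35.0


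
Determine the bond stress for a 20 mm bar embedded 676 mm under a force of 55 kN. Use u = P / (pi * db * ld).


u = P / (pi * db * ld)
= 55 * 1000 / (pi * 20 * 676)
= 1.295 MPa

1.295


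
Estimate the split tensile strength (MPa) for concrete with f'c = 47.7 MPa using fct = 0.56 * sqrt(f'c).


fct = 0.56 * sqrt(47.7)
= 0.56 * 6.907
= 3.868 MPa

3.868


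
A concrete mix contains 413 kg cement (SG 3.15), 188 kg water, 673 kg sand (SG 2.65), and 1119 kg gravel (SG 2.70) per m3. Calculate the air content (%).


Vol cement = 413 / (3.15 * 1000) = 0.131111 m3
Vol water = 188 / 1000 = 0.188 m3
Vol sand = 673 / (2.65 * 1000) = 0.253962 m3
Vol gravel = 1119 / (2.70 * 1000) = 0.414444 m3
Total solid + water volume = 0.987518 m3
Air = (1 - 0.987518) * 100 = 1.25%

1.25


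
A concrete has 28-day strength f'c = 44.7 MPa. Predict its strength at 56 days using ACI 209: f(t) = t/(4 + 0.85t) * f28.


f(56) = 56 / (4 + 0.85 * 56) * 44.7
= 56 / 51.6 * 44.7
= 48.51 MPa

48.51


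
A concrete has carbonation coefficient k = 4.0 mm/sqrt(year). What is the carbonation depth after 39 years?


depth = k * sqrt(t)
= 4.0 * sqrt(39)
= 24.98 mm

24.98


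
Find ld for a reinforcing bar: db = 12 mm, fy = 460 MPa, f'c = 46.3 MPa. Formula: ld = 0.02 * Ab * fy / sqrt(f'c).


Ab = pi * 12^2 / 4 = 113.097 mm2
ld = 0.02 * 113.097 * 460 / sqrt(46.3)
= 152.9 mm

152.9


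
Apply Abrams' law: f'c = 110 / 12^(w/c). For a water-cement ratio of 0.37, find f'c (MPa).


f'c = 110 / 12^0.37
= 110 / 2.508
= 43.86 MPa

43.86


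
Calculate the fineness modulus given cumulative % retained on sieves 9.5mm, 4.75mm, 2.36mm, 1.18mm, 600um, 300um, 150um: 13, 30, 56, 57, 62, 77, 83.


FM = sum(cumulative % retained) / 100
= 378 / 100
= 3.78

3.78


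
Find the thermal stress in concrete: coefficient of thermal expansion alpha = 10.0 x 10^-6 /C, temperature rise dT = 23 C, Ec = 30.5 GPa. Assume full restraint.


sigma = alpha * dT * Ec
= 10.0e-6 * 23 * 30.5 * 1000
= 7.015 MPa

7.015


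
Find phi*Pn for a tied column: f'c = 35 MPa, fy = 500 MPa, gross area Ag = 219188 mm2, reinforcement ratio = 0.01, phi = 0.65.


Ast = rho * Ag = 0.01 * 219188 = 2191.88 mm2
phi*Pn = 0.65 * 0.80 * (0.85 * 35 * (219188 - 2191.88) + 500 * 2191.88) / 1000
= 3926.82 kN

3926.82


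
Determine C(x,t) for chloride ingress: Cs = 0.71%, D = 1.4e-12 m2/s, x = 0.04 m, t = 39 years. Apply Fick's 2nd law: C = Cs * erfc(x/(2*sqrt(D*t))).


t_seconds = 39 * 365.25 * 24 * 3600 = 1230746400.0 s
arg = 0.04 / (2 * sqrt(1.4e-12 * 1230746400.0))
= 0.4818
erfc(0.4818) = 0.4956
C = 0.71 * 0.4956 = 0.3519%

0.3519


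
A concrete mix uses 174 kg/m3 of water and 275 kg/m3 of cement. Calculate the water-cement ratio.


w/c = water / cement
w/c = 174 / 275 = 0.633

0.633


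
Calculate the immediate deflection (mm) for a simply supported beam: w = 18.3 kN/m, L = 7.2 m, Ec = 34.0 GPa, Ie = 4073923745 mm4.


Convert: L = 7.2 m = 7200 mm, Ec = 34.0 GPa = 34000 MPa
delta = 5 * 18.3 * 7200^4 / (384 * 34000 * 4073923745)
= 4.62 mm

4.62


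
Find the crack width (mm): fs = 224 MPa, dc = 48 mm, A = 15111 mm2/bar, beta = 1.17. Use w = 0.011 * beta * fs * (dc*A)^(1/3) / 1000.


w = 0.011 * beta * fs * (dc * A)^(1/3) / 1000
= 0.011 * 1.17 * 224 * (48 * 15111)^(1/3) / 1000
= 0.259 mm

0.259


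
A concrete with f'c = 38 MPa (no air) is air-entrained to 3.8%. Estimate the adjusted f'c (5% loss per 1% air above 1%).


Strength loss = (3.8 - 1) * 5 = 14.0%
f'c = 38 * (1 - 14.0/100)
= 32.68 MPa

32.68


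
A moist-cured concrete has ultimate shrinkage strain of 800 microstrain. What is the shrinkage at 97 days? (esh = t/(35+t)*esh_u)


esh(97) = 97 / (35 + 97) * 800
= 97 / 132 * 800
= 587.9 microstrain

587.9


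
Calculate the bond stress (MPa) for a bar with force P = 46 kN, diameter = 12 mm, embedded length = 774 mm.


u = P / (pi * db * ld)
= 46 * 1000 / (pi * 12 * 774)
= 1.576 MPa

1.576


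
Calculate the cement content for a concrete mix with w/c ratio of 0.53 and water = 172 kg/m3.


Cement = water / (w/c)
= 172 / 0.53
= 324.5 kg/m3

324.5


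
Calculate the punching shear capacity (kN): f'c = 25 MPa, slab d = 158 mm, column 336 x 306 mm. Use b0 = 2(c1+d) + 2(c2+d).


b0 = 2*(336 + 158) + 2*(306 + 158) = 1916 mm
Vc = 0.33 * sqrt(25) * 1916 * 158 / 1000
= 499.5 kN

499.5


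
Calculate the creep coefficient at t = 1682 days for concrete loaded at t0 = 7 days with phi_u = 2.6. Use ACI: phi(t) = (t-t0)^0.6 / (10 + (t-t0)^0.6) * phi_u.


dt = 1682 - 7 = 1675
phi = 1675^0.6 / (10 + 1675^0.6) * 2.6
= 2.329

2.329


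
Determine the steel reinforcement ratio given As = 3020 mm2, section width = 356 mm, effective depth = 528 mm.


rho = As / (b * d)
= 3020 / (356 * 528)
= 0.0161

0.0161


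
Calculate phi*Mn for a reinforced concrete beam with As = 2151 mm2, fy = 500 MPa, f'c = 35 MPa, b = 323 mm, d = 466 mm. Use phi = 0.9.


a = As * fy / (0.85 * f'c * b)
= 2151 * 500 / (0.85 * 35 * 323)
= 111.9234 mm
Mn = As * fy * (d - a/2) / 10^6
= 440.9962 kN-m
phi*Mn = 0.9 * 440.9962 = 396.9 kN-m

396.9


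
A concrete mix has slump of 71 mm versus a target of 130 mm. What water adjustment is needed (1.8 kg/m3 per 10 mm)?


Difference = 130 - 71 = 59 mm
Water adjustment = 59 * 1.8 / 10 = 10.6 kg/m3

10.6


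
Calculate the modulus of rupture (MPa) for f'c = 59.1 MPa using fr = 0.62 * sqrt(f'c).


fr = 0.62 * sqrt(59.1)
= 4.766 MPa

4.766


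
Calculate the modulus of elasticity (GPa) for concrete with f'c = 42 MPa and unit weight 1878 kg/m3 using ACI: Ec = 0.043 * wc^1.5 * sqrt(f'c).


Ec = 0.043 * 1878^1.5 * sqrt(42) / 1000
= 22.68 GPa

22.68


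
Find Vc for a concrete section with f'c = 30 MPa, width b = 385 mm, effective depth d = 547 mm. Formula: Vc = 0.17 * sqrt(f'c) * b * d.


Vc = 0.17 * sqrt(30) * 385 * 547 / 1000
= 196.09 kN

196.09


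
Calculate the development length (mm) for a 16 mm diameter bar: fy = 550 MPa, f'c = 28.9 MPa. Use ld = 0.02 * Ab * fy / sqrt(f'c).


Ab = pi * 16^2 / 4 = 201.062 mm2
ld = 0.02 * 201.062 * 550 / sqrt(28.9)
= 411.4 mm

411.4


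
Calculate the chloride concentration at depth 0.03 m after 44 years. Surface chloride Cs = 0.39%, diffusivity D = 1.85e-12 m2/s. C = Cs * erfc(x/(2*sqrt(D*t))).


t_seconds = 44 * 365.25 * 24 * 3600 = 1388534400.0 s
arg = 0.03 / (2 * sqrt(1.85e-12 * 1388534400.0))
= 0.296
erfc(0.296) = 0.6755
C = 0.39 * 0.6755 = 0.2635%

0.2635


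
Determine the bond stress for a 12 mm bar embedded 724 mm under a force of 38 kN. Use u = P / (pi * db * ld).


u = P / (pi * db * ld)
= 38 * 1000 / (pi * 12 * 724)
= 1.392 MPa

1.392


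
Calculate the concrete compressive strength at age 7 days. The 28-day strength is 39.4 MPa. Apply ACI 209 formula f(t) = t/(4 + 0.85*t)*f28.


f(7) = 7 / (4 + 0.85 * 7) * 39.4
= 7 / 9.95 * 39.4
= 27.72 MPa

27.72


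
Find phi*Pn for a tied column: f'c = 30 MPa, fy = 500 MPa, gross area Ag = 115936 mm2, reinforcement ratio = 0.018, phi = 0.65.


Ast = rho * Ag = 0.018 * 115936 = 2086.848 mm2
phi*Pn = 0.65 * 0.80 * (0.85 * 30 * (115936 - 2086.848) + 500 * 2086.848) / 1000
= 2052.22 kN

2052.22


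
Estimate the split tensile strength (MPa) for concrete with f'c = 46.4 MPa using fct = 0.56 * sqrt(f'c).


fct = 0.56 * sqrt(46.4)
= 0.56 * 6.812
= 3.815 MPa

3.815


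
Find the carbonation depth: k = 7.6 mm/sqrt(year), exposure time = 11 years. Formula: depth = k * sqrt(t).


depth = k * sqrt(t)
= 7.6 * sqrt(11)
= 25.21 mm

25.21


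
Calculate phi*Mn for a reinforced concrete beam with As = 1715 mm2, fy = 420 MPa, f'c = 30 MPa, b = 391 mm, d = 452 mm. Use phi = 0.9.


a = As * fy / (0.85 * f'c * b)
= 1715 * 420 / (0.85 * 30 * 391)
= 72.2431 mm
Mn = As * fy * (d - a/2) / 10^6
= 299.5572 kN-m
phi*Mn = 0.9 * 299.5572 = 269.6 kN-m

269.6


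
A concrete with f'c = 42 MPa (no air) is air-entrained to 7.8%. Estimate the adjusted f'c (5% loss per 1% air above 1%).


Strength loss = (7.8 - 1) * 5 = 34.0%
f'c = 42 * (1 - 34.0/100)
= 27.72 MPa

27.72


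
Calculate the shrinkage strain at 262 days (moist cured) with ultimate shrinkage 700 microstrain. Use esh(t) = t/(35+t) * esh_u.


esh(262) = 262 / (35 + 262) * 700
= 262 / 297 * 700
= 617.5 microstrain

617.5


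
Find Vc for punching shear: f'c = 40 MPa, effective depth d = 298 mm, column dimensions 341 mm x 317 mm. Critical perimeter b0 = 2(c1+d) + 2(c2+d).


b0 = 2*(341 + 298) + 2*(317 + 298) = 2508 mm
Vc = 0.33 * sqrt(40) * 2508 * 298 / 1000
= 1559.87 kN

1559.87


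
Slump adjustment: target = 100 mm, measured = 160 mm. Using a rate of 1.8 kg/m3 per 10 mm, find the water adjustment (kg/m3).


Difference = 100 - 160 = -60 mm
Water adjustment = -60 * 1.8 / 10 = -10.8 kg/m3

-10.8


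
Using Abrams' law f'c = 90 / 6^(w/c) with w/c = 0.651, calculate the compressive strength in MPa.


f'c = 90 / 6^0.651
= 90 / 3.211
= 28.03 MPa

28.03


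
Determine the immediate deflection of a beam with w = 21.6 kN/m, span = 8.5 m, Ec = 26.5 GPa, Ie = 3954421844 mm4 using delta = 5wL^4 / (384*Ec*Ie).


Convert: L = 8.5 m = 8500 mm, Ec = 26.5 GPa = 26500 MPa
delta = 5 * 21.6 * 8500^4 / (384 * 26500 * 3954421844)
= 14.01 mm

14.01


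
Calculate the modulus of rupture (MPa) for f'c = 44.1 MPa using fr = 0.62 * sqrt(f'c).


fr = 0.62 * sqrt(44.1)
= 4.117 MPa

4.117


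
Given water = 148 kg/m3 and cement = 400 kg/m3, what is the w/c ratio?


w/c = water / cement
w/c = 148 / 400 = 0.37

0.37


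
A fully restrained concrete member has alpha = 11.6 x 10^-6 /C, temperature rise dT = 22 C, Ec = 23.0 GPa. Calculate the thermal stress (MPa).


sigma = alpha * dT * Ec
= 11.6e-6 * 22 * 23.0 * 1000
= 5.87 MPa

5.87


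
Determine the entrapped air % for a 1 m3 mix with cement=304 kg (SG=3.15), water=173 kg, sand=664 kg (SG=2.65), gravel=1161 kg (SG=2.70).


Vol cement = 304 / (3.15 * 1000) = 0.096508 m3
Vol water = 173 / 1000 = 0.173 m3
Vol sand = 664 / (2.65 * 1000) = 0.250566 m3
Vol gravel = 1161 / (2.70 * 1000) = 0.43 m3
Total solid + water volume = 0.950074 m3
Air = (1 - 0.950074) * 100 = 4.99%

4.99


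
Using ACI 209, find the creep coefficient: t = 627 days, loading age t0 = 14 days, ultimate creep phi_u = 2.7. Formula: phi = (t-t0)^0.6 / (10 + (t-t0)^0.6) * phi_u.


dt = 627 - 14 = 613
phi = 613^0.6 / (10 + 613^0.6) * 2.7
= 2.227

2.227


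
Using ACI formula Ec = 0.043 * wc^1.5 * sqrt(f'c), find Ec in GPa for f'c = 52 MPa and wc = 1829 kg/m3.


Ec = 0.043 * 1829^1.5 * sqrt(52) / 1000
= 24.25 GPa

24.25


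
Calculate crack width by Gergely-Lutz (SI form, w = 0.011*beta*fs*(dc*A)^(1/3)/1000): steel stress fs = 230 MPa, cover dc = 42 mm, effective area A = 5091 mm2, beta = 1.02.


w = 0.011 * beta * fs * (dc * A)^(1/3) / 1000
= 0.011 * 1.02 * 230 * (42 * 5091)^(1/3) / 1000
= 0.154 mm

0.154


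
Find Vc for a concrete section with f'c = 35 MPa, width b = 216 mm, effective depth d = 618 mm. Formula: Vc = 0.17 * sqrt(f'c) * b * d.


Vc = 0.17 * sqrt(35) * 216 * 618 / 1000
= 134.25 kN

134.25


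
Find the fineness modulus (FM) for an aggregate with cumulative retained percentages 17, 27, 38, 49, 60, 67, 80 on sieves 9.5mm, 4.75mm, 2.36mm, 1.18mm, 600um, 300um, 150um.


FM = sum(cumulative % retained) / 100
= 338 / 100
= 3.38

3.38


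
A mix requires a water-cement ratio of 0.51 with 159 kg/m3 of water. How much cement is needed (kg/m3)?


Cement = water / (w/c)
= 159 / 0.51
= 311.8 kg/m3

311.8


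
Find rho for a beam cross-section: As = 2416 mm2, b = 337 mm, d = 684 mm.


rho = As / (b * d)
= 2416 / (337 * 684)
= 0.0105

0.0105


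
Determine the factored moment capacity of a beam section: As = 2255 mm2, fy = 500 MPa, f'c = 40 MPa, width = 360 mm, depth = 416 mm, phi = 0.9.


a = As * fy / (0.85 * f'c * b)
= 2255 * 500 / (0.85 * 40 * 360)
= 92.116 mm
Mn = As * fy * (d - a/2) / 10^6
= 417.1096 kN-m
phi*Mn = 0.9 * 417.1096 = 375.4 kN-m

375.4


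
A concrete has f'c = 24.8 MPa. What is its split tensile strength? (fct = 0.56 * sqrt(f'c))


fct = 0.56 * sqrt(24.8)
= 0.56 * 4.98
= 2.789 MPa

2.789


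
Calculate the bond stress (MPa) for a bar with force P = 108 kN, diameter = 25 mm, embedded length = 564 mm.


u = P / (pi * db * ld)
= 108 * 1000 / (pi * 25 * 564)
= 2.438 MPa

2.438


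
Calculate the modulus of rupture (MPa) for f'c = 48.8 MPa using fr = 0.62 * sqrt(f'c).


fr = 0.62 * sqrt(48.8)
= 4.331 MPa

4.331


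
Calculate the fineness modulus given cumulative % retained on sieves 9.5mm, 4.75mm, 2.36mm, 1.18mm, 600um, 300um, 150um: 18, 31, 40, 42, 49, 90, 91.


FM = sum(cumulative % retained) / 100
= 361 / 100
= 3.61

3.61


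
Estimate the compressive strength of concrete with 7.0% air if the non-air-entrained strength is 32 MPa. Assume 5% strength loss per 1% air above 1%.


Strength loss = (7.0 - 1) * 5 = 30.0%
f'c = 32 * (1 - 30.0/100)
= 22.4 MPa

22.4


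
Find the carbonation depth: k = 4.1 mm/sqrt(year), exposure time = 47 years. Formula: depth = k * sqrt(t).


depth = k * sqrt(t)
= 4.1 * sqrt(47)
= 28.11 mm

28.11


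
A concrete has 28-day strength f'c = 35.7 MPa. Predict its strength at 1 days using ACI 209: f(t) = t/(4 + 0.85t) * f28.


f(1) = 1 / (4 + 0.85 * 1) * 35.7
= 1 / 4.85 * 35.7
= 7.36 MPa

7.36


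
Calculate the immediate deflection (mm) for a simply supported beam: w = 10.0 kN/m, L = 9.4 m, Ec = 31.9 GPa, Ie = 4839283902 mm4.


Convert: L = 9.4 m = 9400 mm, Ec = 31.9 GPa = 31900 MPa
delta = 5 * 10.0 * 9400^4 / (384 * 31900 * 4839283902)
= 6.59 mm

6.59


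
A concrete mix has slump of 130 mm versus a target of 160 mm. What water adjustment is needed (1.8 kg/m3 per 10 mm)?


Difference = 160 - 130 = 30 mm
Water adjustment = 30 * 1.8 / 10 = 5.4 kg/m3

5.4


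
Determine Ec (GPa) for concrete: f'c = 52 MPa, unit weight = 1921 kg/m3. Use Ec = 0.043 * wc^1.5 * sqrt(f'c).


Ec = 0.043 * 1921^1.5 * sqrt(52) / 1000
= 26.11 GPa

26.11


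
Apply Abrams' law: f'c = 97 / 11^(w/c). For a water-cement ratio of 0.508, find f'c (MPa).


f'c = 97 / 11^0.508
= 97 / 3.381
= 28.69 MPa

28.69


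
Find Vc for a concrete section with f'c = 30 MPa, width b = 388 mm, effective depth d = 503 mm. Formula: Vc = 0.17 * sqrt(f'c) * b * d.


Vc = 0.17 * sqrt(30) * 388 * 503 / 1000
= 181.72 kN

181.72


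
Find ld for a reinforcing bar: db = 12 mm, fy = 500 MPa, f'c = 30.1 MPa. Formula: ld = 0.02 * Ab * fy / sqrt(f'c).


Ab = pi * 12^2 / 4 = 113.097 mm2
ld = 0.02 * 113.097 * 500 / sqrt(30.1)
= 206.1 mm

206.1


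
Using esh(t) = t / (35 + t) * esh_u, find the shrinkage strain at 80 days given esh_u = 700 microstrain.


esh(80) = 80 / (35 + 80) * 700
= 80 / 115 * 700
= 487.0 microstrain

487.0


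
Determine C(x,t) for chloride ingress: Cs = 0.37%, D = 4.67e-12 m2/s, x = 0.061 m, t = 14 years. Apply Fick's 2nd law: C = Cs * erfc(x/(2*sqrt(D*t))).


t_seconds = 14 * 365.25 * 24 * 3600 = 441806400.0 s
arg = 0.061 / (2 * sqrt(4.67e-12 * 441806400.0))
= 0.6715
erfc(0.6715) = 0.3423
C = 0.37 * 0.3423 = 0.1267%

0.1267


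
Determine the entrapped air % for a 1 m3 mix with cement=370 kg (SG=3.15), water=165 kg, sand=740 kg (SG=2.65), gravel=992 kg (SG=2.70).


Vol cement = 370 / (3.15 * 1000) = 0.11746 m3
Vol water = 165 / 1000 = 0.165 m3
Vol sand = 740 / (2.65 * 1000) = 0.279245 m3
Vol gravel = 992 / (2.70 * 1000) = 0.367407 m3
Total solid + water volume = 0.929113 m3
Air = (1 - 0.929113) * 100 = 7.09%

7.09


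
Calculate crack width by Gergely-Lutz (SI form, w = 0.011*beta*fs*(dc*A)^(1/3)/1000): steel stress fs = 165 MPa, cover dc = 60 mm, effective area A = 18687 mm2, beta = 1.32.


w = 0.011 * beta * fs * (dc * A)^(1/3) / 1000
= 0.011 * 1.32 * 165 * (60 * 18687)^(1/3) / 1000
= 0.249 mm

0.249


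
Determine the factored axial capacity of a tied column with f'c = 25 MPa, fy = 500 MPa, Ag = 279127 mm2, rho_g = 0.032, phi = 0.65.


Ast = rho * Ag = 0.032 * 279127 = 8932.064 mm2
phi*Pn = 0.65 * 0.80 * (0.85 * 25 * (279127 - 8932.064) + 500 * 8932.064) / 1000
= 5307.99 kN

5307.99


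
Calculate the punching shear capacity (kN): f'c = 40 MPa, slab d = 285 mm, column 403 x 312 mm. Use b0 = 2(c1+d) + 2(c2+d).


b0 = 2*(403 + 285) + 2*(312 + 285) = 2570 mm
Vc = 0.33 * sqrt(40) * 2570 * 285 / 1000
= 1528.7 kN

1528.7


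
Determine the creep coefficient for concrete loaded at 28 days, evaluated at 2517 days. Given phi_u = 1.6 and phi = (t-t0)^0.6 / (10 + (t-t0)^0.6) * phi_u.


dt = 2517 - 28 = 2489
phi = 2489^0.6 / (10 + 2489^0.6) * 1.6
= 1.466

1.466


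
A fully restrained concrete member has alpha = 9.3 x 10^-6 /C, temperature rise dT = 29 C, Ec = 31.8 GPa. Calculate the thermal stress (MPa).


sigma = alpha * dT * Ec
= 9.3e-6 * 29 * 31.8 * 1000
= 8.576 MPa

8.576


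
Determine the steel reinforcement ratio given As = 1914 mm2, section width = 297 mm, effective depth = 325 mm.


rho = As / (b * d)
= 1914 / (297 * 325)
= 0.0198

0.0198


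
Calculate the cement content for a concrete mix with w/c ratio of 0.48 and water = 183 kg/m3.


Cement = water / (w/c)
= 183 / 0.48
= 381.2 kg/m3

381.2


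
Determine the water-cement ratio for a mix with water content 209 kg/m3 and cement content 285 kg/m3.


w/c = water / cement
w/c = 209 / 285 = 0.733

0.733


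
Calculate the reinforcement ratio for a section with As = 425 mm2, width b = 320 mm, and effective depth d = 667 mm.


rho = As / (b * d)
= 425 / (320 * 667)
= 0.002

0.002


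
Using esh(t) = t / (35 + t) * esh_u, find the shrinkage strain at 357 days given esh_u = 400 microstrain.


esh(357) = 357 / (35 + 357) * 400
= 357 / 392 * 400
= 364.3 microstrain

364.3


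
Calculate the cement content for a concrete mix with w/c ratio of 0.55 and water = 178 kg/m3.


Cement = water / (w/c)
= 178 / 0.55
= 323.6 kg/m3

323.6


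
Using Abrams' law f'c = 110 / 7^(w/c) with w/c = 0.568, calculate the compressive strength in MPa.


f'c = 110 / 7^0.568
= 110 / 3.02
= 36.42 MPa

36.42


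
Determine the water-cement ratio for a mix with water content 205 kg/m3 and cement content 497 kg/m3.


w/c = water / cement
w/c = 205 / 497 = 0.412

0.412


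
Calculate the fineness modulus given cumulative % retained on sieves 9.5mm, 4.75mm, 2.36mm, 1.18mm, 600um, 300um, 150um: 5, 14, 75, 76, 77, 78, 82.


FM = sum(cumulative % retained) / 100
= 407 / 100
= 4.07

4.07


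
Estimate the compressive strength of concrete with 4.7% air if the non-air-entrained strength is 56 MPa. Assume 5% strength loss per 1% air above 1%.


Strength loss = (4.7 - 1) * 5 = 18.5%
f'c = 56 * (1 - 18.5/100)
= 45.64 MPa

45.64


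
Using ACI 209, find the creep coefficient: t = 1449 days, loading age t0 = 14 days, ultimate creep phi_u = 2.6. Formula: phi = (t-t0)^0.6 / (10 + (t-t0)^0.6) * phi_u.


dt = 1449 - 14 = 1435
phi = 1435^0.6 / (10 + 1435^0.6) * 2.6
= 2.306

2.306


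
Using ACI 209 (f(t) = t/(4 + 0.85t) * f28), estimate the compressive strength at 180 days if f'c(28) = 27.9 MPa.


f(180) = 180 / (4 + 0.85 * 180) * 27.9
= 180 / 157.0 * 27.9
= 31.99 MPa

31.99


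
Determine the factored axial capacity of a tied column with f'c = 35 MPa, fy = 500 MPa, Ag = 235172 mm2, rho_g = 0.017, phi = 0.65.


Ast = rho * Ag = 0.017 * 235172 = 3997.924 mm2
phi*Pn = 0.65 * 0.80 * (0.85 * 35 * (235172 - 3997.924) + 500 * 3997.924) / 1000
= 4615.72 kN

4615.72


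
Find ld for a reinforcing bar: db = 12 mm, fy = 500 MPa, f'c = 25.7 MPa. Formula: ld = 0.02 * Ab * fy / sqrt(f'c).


Ab = pi * 12^2 / 4 = 113.097 mm2
ld = 0.02 * 113.097 * 500 / sqrt(25.7)
= 223.1 mm

223.1


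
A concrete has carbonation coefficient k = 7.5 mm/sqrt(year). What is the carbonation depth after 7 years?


depth = k * sqrt(t)
= 7.5 * sqrt(7)
= 19.84 mm

19.84


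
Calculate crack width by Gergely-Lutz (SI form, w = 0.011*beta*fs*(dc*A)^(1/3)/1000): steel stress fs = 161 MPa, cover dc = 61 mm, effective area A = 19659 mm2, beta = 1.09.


w = 0.011 * beta * fs * (dc * A)^(1/3) / 1000
= 0.011 * 1.09 * 161 * (61 * 19659)^(1/3) / 1000
= 0.205 mm

0.205


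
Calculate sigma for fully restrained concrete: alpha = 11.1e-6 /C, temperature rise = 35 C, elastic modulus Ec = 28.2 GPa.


sigma = alpha * dT * Ec
= 11.1e-6 * 35 * 28.2 * 1000
= 10.956 MPa

10.956


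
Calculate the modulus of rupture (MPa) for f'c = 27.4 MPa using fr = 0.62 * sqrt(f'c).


fr = 0.62 * sqrt(27.4)
= 3.245 MPa

3.245


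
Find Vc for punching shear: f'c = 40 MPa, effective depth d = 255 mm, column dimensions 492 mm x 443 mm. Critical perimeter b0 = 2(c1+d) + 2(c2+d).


b0 = 2*(492 + 255) + 2*(443 + 255) = 2890 mm
Vc = 0.33 * sqrt(40) * 2890 * 255 / 1000
= 1538.09 kN

1538.09


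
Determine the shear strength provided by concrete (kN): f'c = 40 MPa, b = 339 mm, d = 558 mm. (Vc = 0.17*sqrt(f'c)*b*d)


Vc = 0.17 * sqrt(40) * 339 * 558 / 1000
= 203.38 kN

203.38


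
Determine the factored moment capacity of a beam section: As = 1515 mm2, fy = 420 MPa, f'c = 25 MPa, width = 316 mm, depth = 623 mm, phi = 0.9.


a = As * fy / (0.85 * f'c * b)
= 1515 * 420 / (0.85 * 25 * 316)
= 94.758 mm
Mn = As * fy * (d - a/2) / 10^6
= 366.2676 kN-m
phi*Mn = 0.9 * 366.2676 = 329.64 kN-m

329.64


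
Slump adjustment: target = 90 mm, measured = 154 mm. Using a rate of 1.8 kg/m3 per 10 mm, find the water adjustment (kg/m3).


Difference = 90 - 154 = -64 mm
Water adjustment = -64 * 1.8 / 10 = -11.5 kg/m3

-11.5


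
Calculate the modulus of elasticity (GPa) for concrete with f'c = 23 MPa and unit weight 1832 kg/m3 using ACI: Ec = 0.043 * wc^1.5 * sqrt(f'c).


Ec = 0.043 * 1832^1.5 * sqrt(23) / 1000
= 16.17 GPa

16.17


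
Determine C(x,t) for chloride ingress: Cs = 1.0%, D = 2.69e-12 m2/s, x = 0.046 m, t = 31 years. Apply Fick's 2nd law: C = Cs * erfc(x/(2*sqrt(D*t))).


t_seconds = 31 * 365.25 * 24 * 3600 = 978285600.0 s
arg = 0.046 / (2 * sqrt(2.69e-12 * 978285600.0))
= 0.4484
erfc(0.4484) = 0.526
C = 1.0 * 0.526 = 0.526%

0.526


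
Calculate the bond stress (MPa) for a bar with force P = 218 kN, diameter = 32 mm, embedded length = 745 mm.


u = P / (pi * db * ld)
= 218 * 1000 / (pi * 32 * 745)
= 2.911 MPa

2.911


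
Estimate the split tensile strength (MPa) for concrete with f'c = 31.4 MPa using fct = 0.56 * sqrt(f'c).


fct = 0.56 * sqrt(31.4)
= 0.56 * 5.604
= 3.138 MPa

3.138


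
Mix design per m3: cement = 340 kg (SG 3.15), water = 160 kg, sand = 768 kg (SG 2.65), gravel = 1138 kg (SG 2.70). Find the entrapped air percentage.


Vol cement = 340 / (3.15 * 1000) = 0.107937 m3
Vol water = 160 / 1000 = 0.16 m3
Vol sand = 768 / (2.65 * 1000) = 0.289811 m3
Vol gravel = 1138 / (2.70 * 1000) = 0.421481 m3
Total solid + water volume = 0.979229 m3
Air = (1 - 0.979229) * 100 = 2.08%

2.08


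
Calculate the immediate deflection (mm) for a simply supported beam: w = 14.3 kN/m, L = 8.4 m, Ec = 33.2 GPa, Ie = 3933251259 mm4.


Convert: L = 8.4 m = 8400 mm, Ec = 33.2 GPa = 33200 MPa
delta = 5 * 14.3 * 8400^4 / (384 * 33200 * 3933251259)
= 7.1 mm

7.1


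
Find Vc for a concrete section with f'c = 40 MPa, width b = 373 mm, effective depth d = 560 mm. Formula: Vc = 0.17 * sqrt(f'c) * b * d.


Vc = 0.17 * sqrt(40) * 373 * 560 / 1000
= 224.58 kN

224.58


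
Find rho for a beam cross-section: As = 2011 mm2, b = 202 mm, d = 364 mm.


rho = As / (b * d)
= 2011 / (202 * 364)
= 0.0274

0.0274


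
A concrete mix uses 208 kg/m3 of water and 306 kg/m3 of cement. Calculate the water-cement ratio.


w/c = water / cement
w/c = 208 / 306 = 0.68

0.68


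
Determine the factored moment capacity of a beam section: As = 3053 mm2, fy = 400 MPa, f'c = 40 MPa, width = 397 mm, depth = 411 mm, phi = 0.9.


a = As * fy / (0.85 * f'c * b)
= 3053 * 400 / (0.85 * 40 * 397)
= 90.4727 mm
Mn = As * fy * (d - a/2) / 10^6
= 446.6706 kN-m
phi*Mn = 0.9 * 446.6706 = 402.0 kN-m

402.0


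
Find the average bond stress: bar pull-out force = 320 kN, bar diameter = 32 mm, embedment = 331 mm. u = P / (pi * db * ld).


u = P / (pi * db * ld)
= 320 * 1000 / (pi * 32 * 331)
= 9.617 MPa

9.617


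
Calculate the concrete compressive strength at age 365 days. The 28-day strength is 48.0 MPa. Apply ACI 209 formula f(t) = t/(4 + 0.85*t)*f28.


f(365) = 365 / (4 + 0.85 * 365) * 48.0
= 365 / 314.25 * 48.0
= 55.75 MPa

55.75


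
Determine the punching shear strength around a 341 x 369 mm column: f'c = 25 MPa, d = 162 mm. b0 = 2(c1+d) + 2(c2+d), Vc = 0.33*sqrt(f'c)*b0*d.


b0 = 2*(341 + 162) + 2*(369 + 162) = 2068 mm
Vc = 0.33 * sqrt(25) * 2068 * 162 / 1000
= 552.78 kN

552.78


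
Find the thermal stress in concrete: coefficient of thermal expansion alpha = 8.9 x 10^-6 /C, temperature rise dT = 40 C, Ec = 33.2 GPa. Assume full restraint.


sigma = alpha * dT * Ec
= 8.9e-6 * 40 * 33.2 * 1000
= 11.819 MPa

11.819


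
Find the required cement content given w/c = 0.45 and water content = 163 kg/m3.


Cement = water / (w/c)
= 163 / 0.45
= 362.2 kg/m3

362.2


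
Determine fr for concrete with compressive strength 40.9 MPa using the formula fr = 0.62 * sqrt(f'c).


fr = 0.62 * sqrt(40.9)
= 3.965 MPa

3.965


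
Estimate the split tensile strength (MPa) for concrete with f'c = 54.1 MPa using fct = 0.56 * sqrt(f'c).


fct = 0.56 * sqrt(54.1)
= 0.56 * 7.355
= 4.119 MPa

4.119


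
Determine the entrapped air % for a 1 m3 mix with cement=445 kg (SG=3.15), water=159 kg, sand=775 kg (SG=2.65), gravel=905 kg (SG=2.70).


Vol cement = 445 / (3.15 * 1000) = 0.14127 m3
Vol water = 159 / 1000 = 0.159 m3
Vol sand = 775 / (2.65 * 1000) = 0.292453 m3
Vol gravel = 905 / (2.70 * 1000) = 0.335185 m3
Total solid + water volume = 0.927908 m3
Air = (1 - 0.927908) * 100 = 7.21%

7.21


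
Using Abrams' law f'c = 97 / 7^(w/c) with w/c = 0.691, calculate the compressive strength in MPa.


f'c = 97 / 7^0.691
= 97 / 3.837
= 25.28 MPa

25.28


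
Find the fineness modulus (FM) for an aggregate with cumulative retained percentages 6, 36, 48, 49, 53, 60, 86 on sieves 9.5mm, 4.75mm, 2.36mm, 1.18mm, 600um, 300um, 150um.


FM = sum(cumulative % retained) / 100
= 338 / 100
= 3.38

3.38


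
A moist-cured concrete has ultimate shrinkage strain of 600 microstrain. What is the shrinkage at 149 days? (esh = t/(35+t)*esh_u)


esh(149) = 149 / (35 + 149) * 600
= 149 / 184 * 600
= 485.9 microstrain

485.9


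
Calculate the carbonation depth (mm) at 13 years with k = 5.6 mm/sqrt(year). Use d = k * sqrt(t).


depth = k * sqrt(t)
= 5.6 * sqrt(13)
= 20.19 mm

20.19


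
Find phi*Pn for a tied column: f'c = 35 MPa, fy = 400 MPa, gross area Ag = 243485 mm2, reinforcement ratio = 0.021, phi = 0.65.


Ast = rho * Ag = 0.021 * 243485 = 5113.185 mm2
phi*Pn = 0.65 * 0.80 * (0.85 * 35 * (243485 - 5113.185) + 400 * 5113.185) / 1000
= 4751.15 kN

4751.15


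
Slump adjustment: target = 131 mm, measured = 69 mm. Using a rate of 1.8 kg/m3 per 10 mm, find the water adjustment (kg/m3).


Difference = 131 - 69 = 62 mm
Water adjustment = 62 * 1.8 / 10 = 11.2 kg/m3

11.2


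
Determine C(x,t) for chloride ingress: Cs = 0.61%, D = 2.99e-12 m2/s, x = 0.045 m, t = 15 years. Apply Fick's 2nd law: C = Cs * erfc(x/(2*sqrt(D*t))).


t_seconds = 15 * 365.25 * 24 * 3600 = 473364000.0 s
arg = 0.045 / (2 * sqrt(2.99e-12 * 473364000.0))
= 0.5981
erfc(0.5981) = 0.3977
C = 0.61 * 0.3977 = 0.2426%

0.2426


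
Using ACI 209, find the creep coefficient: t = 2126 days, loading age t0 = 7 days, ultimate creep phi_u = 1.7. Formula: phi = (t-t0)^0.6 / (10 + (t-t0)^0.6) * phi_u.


dt = 2126 - 7 = 2119
phi = 2119^0.6 / (10 + 2119^0.6) * 1.7
= 1.544

1.544


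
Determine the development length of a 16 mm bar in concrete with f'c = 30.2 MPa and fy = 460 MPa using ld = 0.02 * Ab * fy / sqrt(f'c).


Ab = pi * 16^2 / 4 = 201.062 mm2
ld = 0.02 * 201.062 * 460 / sqrt(30.2)
= 336.6 mm

336.6


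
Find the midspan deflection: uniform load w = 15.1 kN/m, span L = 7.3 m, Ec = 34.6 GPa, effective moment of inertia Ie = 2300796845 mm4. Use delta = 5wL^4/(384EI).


Convert: L = 7.3 m = 7300 mm, Ec = 34.6 GPa = 34600 MPa
delta = 5 * 15.1 * 7300^4 / (384 * 34600 * 2300796845)
= 7.01 mm

7.01


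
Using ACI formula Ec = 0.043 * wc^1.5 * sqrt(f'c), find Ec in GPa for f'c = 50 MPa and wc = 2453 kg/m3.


Ec = 0.043 * 2453^1.5 * sqrt(50) / 1000
= 36.94 GPa

36.94


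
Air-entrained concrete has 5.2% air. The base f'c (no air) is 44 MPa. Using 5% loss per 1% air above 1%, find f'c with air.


Strength loss = (5.2 - 1) * 5 = 21.0%
f'c = 44 * (1 - 21.0/100)
= 34.76 MPa

34.76


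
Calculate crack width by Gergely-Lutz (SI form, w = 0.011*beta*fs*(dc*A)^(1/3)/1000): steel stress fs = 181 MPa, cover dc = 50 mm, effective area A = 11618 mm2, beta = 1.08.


w = 0.011 * beta * fs * (dc * A)^(1/3) / 1000
= 0.011 * 1.08 * 181 * (50 * 11618)^(1/3) / 1000
= 0.179 mm

0.179


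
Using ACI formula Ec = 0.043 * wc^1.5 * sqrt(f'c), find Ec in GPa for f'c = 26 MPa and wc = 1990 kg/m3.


Ec = 0.043 * 1990^1.5 * sqrt(26) / 1000
= 19.46 GPa

19.46


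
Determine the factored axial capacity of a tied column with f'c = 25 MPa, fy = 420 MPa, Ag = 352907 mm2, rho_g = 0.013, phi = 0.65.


Ast = rho * Ag = 0.013 * 352907 = 4587.791 mm2
phi*Pn = 0.65 * 0.80 * (0.85 * 25 * (352907 - 4587.791) + 420 * 4587.791) / 1000
= 4850.9 kN

4850.9


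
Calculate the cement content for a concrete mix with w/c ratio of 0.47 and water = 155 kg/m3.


Cement = water / (w/c)
= 155 / 0.47
= 329.8 kg/m3

329.8


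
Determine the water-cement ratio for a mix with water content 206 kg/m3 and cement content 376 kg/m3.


w/c = water / cement
w/c = 206 / 376 = 0.548

0.548


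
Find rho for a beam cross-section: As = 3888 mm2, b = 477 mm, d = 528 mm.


rho = As / (b * d)
= 3888 / (477 * 528)
= 0.0154

0.0154


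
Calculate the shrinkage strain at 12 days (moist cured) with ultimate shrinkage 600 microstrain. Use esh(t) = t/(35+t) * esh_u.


esh(12) = 12 / (35 + 12) * 600
= 12 / 47 * 600
= 153.2 microstrain

153.2


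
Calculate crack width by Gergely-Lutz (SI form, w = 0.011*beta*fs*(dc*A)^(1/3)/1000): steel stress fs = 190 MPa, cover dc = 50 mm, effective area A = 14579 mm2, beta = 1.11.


w = 0.011 * beta * fs * (dc * A)^(1/3) / 1000
= 0.011 * 1.11 * 190 * (50 * 14579)^(1/3) / 1000
= 0.209 mm

0.209


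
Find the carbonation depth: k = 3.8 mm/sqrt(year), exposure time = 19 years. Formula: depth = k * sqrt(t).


depth = k * sqrt(t)
= 3.8 * sqrt(19)
= 16.56 mm

16.56


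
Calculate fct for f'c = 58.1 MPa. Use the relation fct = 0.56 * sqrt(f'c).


fct = 0.56 * sqrt(58.1)
= 0.56 * 7.622
= 4.269 MPa

4.269


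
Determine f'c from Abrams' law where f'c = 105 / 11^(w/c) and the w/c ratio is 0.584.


f'c = 105 / 11^0.584
= 105 / 4.057
= 25.88 MPa

25.88


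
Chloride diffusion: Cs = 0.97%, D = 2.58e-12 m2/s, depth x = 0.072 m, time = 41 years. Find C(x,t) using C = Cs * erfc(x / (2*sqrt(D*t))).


t_seconds = 41 * 365.25 * 24 * 3600 = 1293861600.0 s
arg = 0.072 / (2 * sqrt(2.58e-12 * 1293861600.0))
= 0.6231
erfc(0.6231) = 0.3782
C = 0.97 * 0.3782 = 0.3669%

0.3669


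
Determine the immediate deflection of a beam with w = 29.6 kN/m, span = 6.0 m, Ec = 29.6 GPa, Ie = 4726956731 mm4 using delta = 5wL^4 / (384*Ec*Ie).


Convert: L = 6.0 m = 6000 mm, Ec = 29.6 GPa = 29600 MPa
delta = 5 * 29.6 * 6000^4 / (384 * 29600 * 4726956731)
= 3.57 mm

3.57


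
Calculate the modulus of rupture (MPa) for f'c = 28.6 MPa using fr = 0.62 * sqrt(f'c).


fr = 0.62 * sqrt(28.6)
= 3.316 MPa

3.316


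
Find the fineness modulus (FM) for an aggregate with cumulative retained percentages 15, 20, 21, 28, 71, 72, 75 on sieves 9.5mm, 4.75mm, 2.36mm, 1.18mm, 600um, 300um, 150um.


FM = sum(cumulative % retained) / 100
= 302 / 100
= 3.02

3.02


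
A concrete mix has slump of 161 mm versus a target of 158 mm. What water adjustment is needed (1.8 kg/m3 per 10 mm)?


Difference = 158 - 161 = -3 mm
Water adjustment = -3 * 1.8 / 10 = -0.5 kg/m3

-0.5


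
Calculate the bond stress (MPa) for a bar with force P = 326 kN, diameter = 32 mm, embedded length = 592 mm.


u = P / (pi * db * ld)
= 326 * 1000 / (pi * 32 * 592)
= 5.478 MPa

5.478


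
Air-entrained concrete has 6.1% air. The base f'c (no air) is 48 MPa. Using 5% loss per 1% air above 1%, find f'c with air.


Strength loss = (6.1 - 1) * 5 = 25.5%
f'c = 48 * (1 - 25.5/100)
= 35.76 MPa

35.76


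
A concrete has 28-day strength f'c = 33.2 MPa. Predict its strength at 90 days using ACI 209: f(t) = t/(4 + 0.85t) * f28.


f(90) = 90 / (4 + 0.85 * 90) * 33.2
= 90 / 80.5 * 33.2
= 37.12 MPa

37.12


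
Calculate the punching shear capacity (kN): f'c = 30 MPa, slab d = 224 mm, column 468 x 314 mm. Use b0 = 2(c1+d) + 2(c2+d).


b0 = 2*(468 + 224) + 2*(314 + 224) = 2460 mm
Vc = 0.33 * sqrt(30) * 2460 * 224 / 1000
= 996.0 kN

996.0


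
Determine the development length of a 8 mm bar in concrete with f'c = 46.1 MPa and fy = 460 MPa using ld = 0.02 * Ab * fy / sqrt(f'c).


Ab = pi * 8^2 / 4 = 50.265 mm2
ld = 0.02 * 50.265 * 460 / sqrt(46.1)
= 68.1 mm

68.1


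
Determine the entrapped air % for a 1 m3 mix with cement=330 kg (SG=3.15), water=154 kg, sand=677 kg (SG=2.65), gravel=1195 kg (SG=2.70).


Vol cement = 330 / (3.15 * 1000) = 0.104762 m3
Vol water = 154 / 1000 = 0.154 m3
Vol sand = 677 / (2.65 * 1000) = 0.255472 m3
Vol gravel = 1195 / (2.70 * 1000) = 0.442593 m3
Total solid + water volume = 0.956826 m3
Air = (1 - 0.956826) * 100 = 4.32%

4.32


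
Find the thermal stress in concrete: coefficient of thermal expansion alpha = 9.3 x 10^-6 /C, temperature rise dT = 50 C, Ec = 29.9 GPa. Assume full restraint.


sigma = alpha * dT * Ec
= 9.3e-6 * 50 * 29.9 * 1000
= 13.904 MPa

13.904


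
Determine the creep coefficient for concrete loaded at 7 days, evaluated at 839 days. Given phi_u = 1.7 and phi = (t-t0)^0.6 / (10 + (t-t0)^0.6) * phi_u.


dt = 839 - 7 = 832
phi = 832^0.6 / (10 + 832^0.6) * 1.7
= 1.444

1.444


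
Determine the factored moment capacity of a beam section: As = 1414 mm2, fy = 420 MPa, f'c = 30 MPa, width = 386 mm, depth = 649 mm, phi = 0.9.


a = As * fy / (0.85 * f'c * b)
= 1414 * 420 / (0.85 * 30 * 386)
= 60.3353 mm
Mn = As * fy * (d - a/2) / 10^6
= 367.5122 kN-m
phi*Mn = 0.9 * 367.5122 = 330.76 kN-m

330.76


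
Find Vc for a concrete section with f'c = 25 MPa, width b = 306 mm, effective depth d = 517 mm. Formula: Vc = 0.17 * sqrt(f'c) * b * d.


Vc = 0.17 * sqrt(25) * 306 * 517 / 1000
= 134.47 kN

134.47


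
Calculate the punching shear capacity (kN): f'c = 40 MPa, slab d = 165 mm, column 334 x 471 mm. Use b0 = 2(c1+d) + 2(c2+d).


b0 = 2*(334 + 165) + 2*(471 + 165) = 2270 mm
Vc = 0.33 * sqrt(40) * 2270 * 165 / 1000
= 781.72 kN

781.72


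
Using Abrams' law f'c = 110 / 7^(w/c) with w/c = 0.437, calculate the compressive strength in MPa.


f'c = 110 / 7^0.437
= 110 / 2.34
= 47.0 MPa

47.0


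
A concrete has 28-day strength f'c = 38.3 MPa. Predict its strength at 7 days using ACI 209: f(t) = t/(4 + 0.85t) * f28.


f(7) = 7 / (4 + 0.85 * 7) * 38.3
= 7 / 9.95 * 38.3
= 26.94 MPa

26.94


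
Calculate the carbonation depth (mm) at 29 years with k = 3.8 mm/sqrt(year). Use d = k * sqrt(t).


depth = k * sqrt(t)
= 3.8 * sqrt(29)
= 20.46 mm

20.46


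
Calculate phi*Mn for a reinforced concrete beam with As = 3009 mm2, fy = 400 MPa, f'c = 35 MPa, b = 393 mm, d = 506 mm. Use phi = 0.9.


a = As * fy / (0.85 * f'c * b)
= 3009 * 400 / (0.85 * 35 * 393)
= 102.9444 mm
Mn = As * fy * (d - a/2) / 10^6
= 547.0697 kN-m
phi*Mn = 0.9 * 547.0697 = 492.36 kN-m

492.36


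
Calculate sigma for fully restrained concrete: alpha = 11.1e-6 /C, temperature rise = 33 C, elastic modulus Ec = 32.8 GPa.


sigma = alpha * dT * Ec
= 11.1e-6 * 33 * 32.8 * 1000
= 12.015 MPa

12.015


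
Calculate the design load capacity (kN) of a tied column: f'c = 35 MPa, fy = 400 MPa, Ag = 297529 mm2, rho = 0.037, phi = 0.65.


Ast = rho * Ag = 0.037 * 297529 = 11008.573 mm2
phi*Pn = 0.65 * 0.80 * (0.85 * 35 * (297529 - 11008.573) + 400 * 11008.573) / 1000
= 6722.25 kN

6722.25


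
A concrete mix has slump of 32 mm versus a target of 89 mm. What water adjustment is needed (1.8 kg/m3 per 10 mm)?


Difference = 89 - 32 = 57 mm
Water adjustment = 57 * 1.8 / 10 = 10.3 kg/m3

10.3


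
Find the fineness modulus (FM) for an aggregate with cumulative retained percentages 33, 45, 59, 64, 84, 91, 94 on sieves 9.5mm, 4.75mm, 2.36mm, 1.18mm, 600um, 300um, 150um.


FM = sum(cumulative % retained) / 100
= 470 / 100
= 4.7

4.7


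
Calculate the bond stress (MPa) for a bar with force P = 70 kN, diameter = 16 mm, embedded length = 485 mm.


u = P / (pi * db * ld)
= 70 * 1000 / (pi * 16 * 485)
= 2.871 MPa

2.871


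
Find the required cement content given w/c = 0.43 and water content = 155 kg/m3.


Cement = water / (w/c)
= 155 / 0.43
= 360.5 kg/m3

360.5
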